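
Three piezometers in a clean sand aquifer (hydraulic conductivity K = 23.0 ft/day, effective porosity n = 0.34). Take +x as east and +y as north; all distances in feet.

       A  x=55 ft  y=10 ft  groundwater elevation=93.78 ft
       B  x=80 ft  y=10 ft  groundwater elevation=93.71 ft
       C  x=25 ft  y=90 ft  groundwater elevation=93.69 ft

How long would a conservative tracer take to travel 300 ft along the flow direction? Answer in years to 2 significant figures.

3.4 years

Differences from A: to B (Δx, Δy, Δh) = (25, 0, -0.07); to C = (-30, 80, -0.09).
Solve a·Δx + b·Δy = Δh: det = 25·80 − (-30)·0 = 2000.
∂h/∂x = [(-0.07)·80 − (-0.09)·0] / 2000 = -0.002800
∂h/∂y = [25·(-0.09) − (-30)·(-0.07)] / 2000 = -0.002175
|∇h| = √(-0.002800² + -0.002175²) = 0.003546
Seepage velocity v = K·i/n = 23.0 × 0.003546 / 0.34 = 0.2399 ft/day.
t = 300 / 0.2399 = 1251 days = 3.43 years.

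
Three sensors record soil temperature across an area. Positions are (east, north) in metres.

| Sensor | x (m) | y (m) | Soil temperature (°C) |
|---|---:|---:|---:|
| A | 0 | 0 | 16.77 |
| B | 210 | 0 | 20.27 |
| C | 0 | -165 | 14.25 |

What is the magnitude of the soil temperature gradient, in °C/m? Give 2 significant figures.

∂T/∂x = (20.27 − 16.77) / (210 − 0) = +0.01667
∂T/∂y = (14.25 − 16.77) / (-165 − 0) = +0.01527
|∇f| = √(0.01667² + 0.01527²) = 0.02261 °C/m

0.023 °C/m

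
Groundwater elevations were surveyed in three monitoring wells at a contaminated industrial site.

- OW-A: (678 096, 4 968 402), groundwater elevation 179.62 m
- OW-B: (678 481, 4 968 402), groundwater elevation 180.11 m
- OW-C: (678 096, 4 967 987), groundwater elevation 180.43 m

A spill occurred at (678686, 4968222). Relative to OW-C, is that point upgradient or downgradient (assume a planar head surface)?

upgradient

∂h/∂x = (180.11 − 179.62) / (678481 − 678096) = +0.001273
∂h/∂y = (180.43 − 179.62) / (4967987 − 4968402) = -0.001952
Head at (678686, 4968222) = 179.62 + (+0.001273)·(590) + (-0.001952)·(-180) = 180.72 m.
That is higher than the 180.43 m at OW-C, so the point is upgradient.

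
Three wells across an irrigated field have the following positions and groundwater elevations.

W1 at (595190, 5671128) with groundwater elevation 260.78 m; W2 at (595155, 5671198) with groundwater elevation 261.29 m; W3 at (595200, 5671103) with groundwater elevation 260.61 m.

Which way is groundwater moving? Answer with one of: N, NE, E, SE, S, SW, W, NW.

SE

Differences from W1: to W2 (Δx, Δy, Δh) = (-35, 70, +0.51); to W3 = (10, -25, -0.17).
Determinant of the coordinate differences = (-35)·(-25) − 10·70 = 175.
∂h/∂x = [(+0.51)·(-25) − (-0.17)·70] / 175 = -0.004857
∂h/∂y = [(-35)·(-0.17) − 10·(+0.51)] / 175 = +0.004857
Flow = −∇h = (+0.004857 east, -0.004857 north), which points southeast.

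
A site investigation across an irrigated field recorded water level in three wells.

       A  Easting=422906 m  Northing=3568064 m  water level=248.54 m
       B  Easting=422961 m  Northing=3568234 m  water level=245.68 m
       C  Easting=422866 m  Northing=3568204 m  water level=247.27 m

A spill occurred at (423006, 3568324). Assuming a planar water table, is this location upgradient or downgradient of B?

downgradient

Three-point gradient (reference A): Δ to B = (55, 170, -2.86), Δ to C = (-40, 140, -1.27).
∂h/∂x = -0.01272, ∂h/∂y = -0.01271 (det = 14500).
Head at (423006, 3568324) = 248.54 + (-0.01272)·(100) + (-0.01271)·(260) = 243.96 m.
That is lower than the 245.68 m at B, so the point is downgradient.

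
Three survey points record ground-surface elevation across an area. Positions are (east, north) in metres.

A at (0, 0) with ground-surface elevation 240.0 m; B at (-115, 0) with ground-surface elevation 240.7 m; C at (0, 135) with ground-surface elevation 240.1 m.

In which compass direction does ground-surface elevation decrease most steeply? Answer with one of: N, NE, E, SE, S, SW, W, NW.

∂z/∂x = (240.7 − 240.0) / (-115 − 0) = -0.006087
∂z/∂y = (240.1 − 240.0) / (135 − 0) = +0.0007407
Steepest decrease is along −∇f = (+0.006087 E, -0.0007407 N) → east.

E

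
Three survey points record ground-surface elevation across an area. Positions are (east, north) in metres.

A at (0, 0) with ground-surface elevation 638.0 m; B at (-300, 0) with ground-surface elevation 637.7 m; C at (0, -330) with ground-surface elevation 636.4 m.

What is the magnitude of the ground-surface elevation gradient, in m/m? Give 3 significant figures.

∂z/∂x = (637.7 − 638.0) / (-300 − 0) = +0.0010000
∂z/∂y = (636.4 − 638.0) / (-330 − 0) = +0.004848
|∇f| = √(0.0010000² + 0.004848²) = 0.00495 m/m

0.00495 m/m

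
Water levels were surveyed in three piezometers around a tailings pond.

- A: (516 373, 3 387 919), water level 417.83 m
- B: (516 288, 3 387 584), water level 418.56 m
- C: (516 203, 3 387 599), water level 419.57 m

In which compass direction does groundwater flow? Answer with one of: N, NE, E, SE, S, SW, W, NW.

With h = a·x + b·y + c and A as origin, the differences give:
  (-85)·a + (-335)·b = +0.73
  (-170)·a + (-320)·b = +1.74
Eliminate b (×(-320) and ×(-335), subtract): -29750·a = 349.300 → a = ∂h/∂x = -0.01174
Back-substitute: b = ∂h/∂y = +0.0008000.
Flow = −∇h = (+0.01174 east, -0.0008000 north), which points east.

E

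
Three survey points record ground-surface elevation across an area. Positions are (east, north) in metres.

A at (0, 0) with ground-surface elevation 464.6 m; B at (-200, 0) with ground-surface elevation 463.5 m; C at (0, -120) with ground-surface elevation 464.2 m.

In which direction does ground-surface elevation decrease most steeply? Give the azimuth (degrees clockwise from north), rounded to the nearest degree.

∂z/∂x = (463.5 − 464.6) / (-200 − 0) = +0.005500
∂z/∂y = (464.2 − 464.6) / (-120 − 0) = +0.003333
Steepest decrease is along −∇f: components (-0.005500 E, -0.003333 N).
Azimuth = atan2(-0.005500, -0.003333) = 238.8° ≈ 239°.

239°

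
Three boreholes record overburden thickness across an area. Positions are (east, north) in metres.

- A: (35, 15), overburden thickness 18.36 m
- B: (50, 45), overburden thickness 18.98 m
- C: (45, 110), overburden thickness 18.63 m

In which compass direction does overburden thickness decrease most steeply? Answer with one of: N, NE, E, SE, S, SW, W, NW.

W

Differences from A: to B (Δx, Δy, Δh) = (15, 30, +0.62); to C = (10, 95, +0.27).
Solve a·Δx + b·Δy = Δd: det = 15·95 − 10·30 = 1125.
∂d/∂x = [(+0.62)·95 − (+0.27)·30] / 1125 = +0.04516
∂d/∂y = [15·(+0.27) − 10·(+0.62)] / 1125 = -0.001911
Steepest decrease is along −∇f = (-0.04516 E, +0.001911 N) → west.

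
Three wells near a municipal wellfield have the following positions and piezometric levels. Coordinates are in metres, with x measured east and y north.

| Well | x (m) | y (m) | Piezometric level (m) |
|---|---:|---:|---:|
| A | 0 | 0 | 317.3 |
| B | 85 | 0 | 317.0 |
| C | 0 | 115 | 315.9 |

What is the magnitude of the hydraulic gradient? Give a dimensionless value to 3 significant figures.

∂h/∂x = (317.0 − 317.3) / (85 − 0) = -0.003529
∂h/∂y = (315.9 − 317.3) / (115 − 0) = -0.01217
|∇h| = √(-0.003529² + -0.01217²) = 0.01267

0.0127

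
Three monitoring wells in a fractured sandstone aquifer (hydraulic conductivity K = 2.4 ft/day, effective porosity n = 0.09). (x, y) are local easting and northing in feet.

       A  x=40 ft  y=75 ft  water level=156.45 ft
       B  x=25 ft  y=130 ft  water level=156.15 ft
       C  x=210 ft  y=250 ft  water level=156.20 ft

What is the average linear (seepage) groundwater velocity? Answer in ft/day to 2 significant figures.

0.15 ft/day

Three-point gradient (reference A): Δ to B = (-15, 55, -0.30), Δ to C = (170, 175, -0.25).
∂h/∂x = +0.003236, ∂h/∂y = -0.004572 (det = -11975).
|∇h| = √(0.003236² + -0.004572²) = 0.005601
Seepage velocity v = K·i/n = 2.4 × 0.005601 / 0.09 = 0.1494 ft/day.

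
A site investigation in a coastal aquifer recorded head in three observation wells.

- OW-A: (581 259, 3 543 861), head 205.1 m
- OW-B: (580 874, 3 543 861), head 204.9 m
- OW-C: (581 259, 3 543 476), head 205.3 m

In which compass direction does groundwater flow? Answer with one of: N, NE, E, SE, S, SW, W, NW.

∂h/∂x = (204.9 − 205.1) / (580874 − 581259) = +0.0005195
∂h/∂y = (205.3 − 205.1) / (3543476 − 3543861) = -0.0005195
Flow = −∇h = (-0.0005195 east, +0.0005195 north), which points northwest.

NW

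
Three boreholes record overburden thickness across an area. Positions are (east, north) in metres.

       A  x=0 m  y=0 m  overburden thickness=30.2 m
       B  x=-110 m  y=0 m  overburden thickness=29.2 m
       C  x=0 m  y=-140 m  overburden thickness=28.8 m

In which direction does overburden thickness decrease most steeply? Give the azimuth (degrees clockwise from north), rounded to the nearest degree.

∂d/∂x = (29.2 − 30.2) / (-110 − 0) = +0.009091
∂d/∂y = (28.8 − 30.2) / (-140 − 0) = +0.010000
Steepest decrease is along −∇f: components (-0.009091 E, -0.010000 N).
Azimuth = atan2(-0.009091, -0.010000) = 222.3° ≈ 222°.

222°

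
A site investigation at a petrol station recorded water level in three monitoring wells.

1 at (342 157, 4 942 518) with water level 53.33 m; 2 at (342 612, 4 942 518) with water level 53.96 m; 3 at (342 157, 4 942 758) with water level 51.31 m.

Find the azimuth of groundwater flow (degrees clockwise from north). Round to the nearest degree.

351°

∂h/∂x = (53.96 − 53.33) / (342612 − 342157) = +0.001385
∂h/∂y = (51.31 − 53.33) / (4942758 − 4942518) = -0.008417
Flow direction (−∇h) has components (-0.001385 E, +0.008417 N).
Azimuth = atan2(E, N) = atan2(-0.001385, +0.008417) = 350.7° ≈ 351°.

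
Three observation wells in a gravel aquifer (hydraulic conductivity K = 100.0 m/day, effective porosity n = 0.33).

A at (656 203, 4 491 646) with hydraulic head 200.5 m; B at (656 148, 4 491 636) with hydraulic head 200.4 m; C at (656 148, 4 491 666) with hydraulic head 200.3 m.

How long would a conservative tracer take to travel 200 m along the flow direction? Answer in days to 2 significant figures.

160 days

Taking A as reference: B−A = (-55, -10, -0.1); C−A = (-55, 20, -0.2).
Solve a·Δx + b·Δy = Δh: det = (-55)·20 − (-55)·(-10) = -1650.
∂h/∂x = [(-0.1)·20 − (-0.2)·(-10)] / -1650 = +0.002424
∂h/∂y = [(-55)·(-0.2) − (-55)·(-0.1)] / -1650 = -0.003333
|∇h| = √(0.002424² + -0.003333²) = 0.004121
Seepage velocity v = K·i/n = 100.0 × 0.004121 / 0.33 = 1.249 m/day.
t = 200 / 1.249 = 160.1 days.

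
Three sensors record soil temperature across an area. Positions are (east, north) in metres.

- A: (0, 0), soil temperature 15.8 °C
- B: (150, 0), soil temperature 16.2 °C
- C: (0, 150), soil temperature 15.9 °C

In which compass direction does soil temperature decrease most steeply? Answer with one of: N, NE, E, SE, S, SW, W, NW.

∂T/∂x = (16.2 − 15.8) / (150 − 0) = +0.002667
∂T/∂y = (15.9 − 15.8) / (150 − 0) = +0.0006667
Steepest decrease is along −∇f = (-0.002667 E, -0.0006667 N) → west.

W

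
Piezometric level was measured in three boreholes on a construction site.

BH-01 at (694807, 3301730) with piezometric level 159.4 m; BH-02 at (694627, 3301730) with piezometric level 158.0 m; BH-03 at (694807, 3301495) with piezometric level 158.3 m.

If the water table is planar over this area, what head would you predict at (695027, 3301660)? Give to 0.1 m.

160.8 m

∂h/∂x = (158.0 − 159.4) / (694627 − 694807) = +0.007778
∂h/∂y = (158.3 − 159.4) / (3301495 − 3301730) = +0.004681
h(695027, 3301660) = 159.4 + (+0.007778)·(220) + (+0.004681)·(-70) = 159.4 +1.711 -0.328 = 160.783 m.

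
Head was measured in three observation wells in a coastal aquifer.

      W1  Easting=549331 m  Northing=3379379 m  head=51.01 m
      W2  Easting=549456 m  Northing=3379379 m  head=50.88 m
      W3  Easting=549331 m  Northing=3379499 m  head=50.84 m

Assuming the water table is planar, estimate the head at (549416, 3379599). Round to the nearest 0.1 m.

50.6 m

∂h/∂x = (50.88 − 51.01) / (549456 − 549331) = -0.001040
∂h/∂y = (50.84 − 51.01) / (3379499 − 3379379) = -0.001417
h(549416, 3379599) = 51.01 + (-0.001040)·(85) + (-0.001417)·(220) = 51.01 -0.088 -0.312 = 50.610 m.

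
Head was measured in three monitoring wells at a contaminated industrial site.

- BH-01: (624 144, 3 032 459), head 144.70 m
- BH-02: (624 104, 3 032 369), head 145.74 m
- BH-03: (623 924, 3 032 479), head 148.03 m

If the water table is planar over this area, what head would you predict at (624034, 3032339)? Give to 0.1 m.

147.0 m

Differences from BH-01: to BH-02 (Δx, Δy, Δh) = (-40, -90, +1.04); to BH-03 = (-220, 20, +3.33).
Solve a·Δx + b·Δy = Δh: det = (-40)·20 − (-220)·(-90) = -20600.
∂h/∂x = [(+1.04)·20 − (+3.33)·(-90)] / -20600 = -0.01556
∂h/∂y = [(-40)·(+3.33) − (-220)·(+1.04)] / -20600 = -0.004641
h(624034, 3032339) = 144.70 + (-0.01556)·(-110) + (-0.004641)·(-120) = 144.70 +1.711 +0.557 = 146.968 m.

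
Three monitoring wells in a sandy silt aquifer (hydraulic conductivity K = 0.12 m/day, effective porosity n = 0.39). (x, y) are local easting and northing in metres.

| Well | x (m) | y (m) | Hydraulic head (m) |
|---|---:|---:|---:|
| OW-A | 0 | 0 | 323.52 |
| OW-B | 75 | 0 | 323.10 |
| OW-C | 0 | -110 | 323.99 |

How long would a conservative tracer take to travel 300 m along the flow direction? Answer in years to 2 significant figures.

∂h/∂x = (323.10 − 323.52) / (75 − 0) = -0.005600
∂h/∂y = (323.99 − 323.52) / (-110 − 0) = -0.004273
|∇h| = √(-0.005600² + -0.004273²) = 0.007044
Seepage velocity v = K·i/n = 0.12 × 0.007044 / 0.39 = 0.002167 m/day.
t = 300 / 0.002167 = 1.384e+05 days = 379 years.

380 years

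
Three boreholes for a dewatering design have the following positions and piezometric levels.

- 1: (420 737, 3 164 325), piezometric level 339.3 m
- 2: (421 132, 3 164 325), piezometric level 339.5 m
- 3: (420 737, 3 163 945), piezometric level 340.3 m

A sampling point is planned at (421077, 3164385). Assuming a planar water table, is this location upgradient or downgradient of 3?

downgradient

∂h/∂x = (339.5 − 339.3) / (421132 − 420737) = +0.0005063
∂h/∂y = (340.3 − 339.3) / (3163945 − 3164325) = -0.002632
Head at (421077, 3164385) = 339.3 + (+0.0005063)·(340) + (-0.002632)·(60) = 339.31 m.
That is lower than the 340.3 m at 3, so the point is downgradient.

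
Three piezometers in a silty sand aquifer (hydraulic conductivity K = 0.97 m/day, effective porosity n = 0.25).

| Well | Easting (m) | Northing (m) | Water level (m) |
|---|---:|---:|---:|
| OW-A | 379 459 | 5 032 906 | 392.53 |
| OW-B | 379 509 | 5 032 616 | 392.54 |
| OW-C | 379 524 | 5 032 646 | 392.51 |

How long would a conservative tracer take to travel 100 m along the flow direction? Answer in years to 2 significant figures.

Differences from OW-A: to OW-B (Δx, Δy, Δh) = (50, -290, +0.01); to OW-C = (65, -260, -0.02).
Determinant of the coordinate differences = 50·(-260) − 65·(-290) = 5850.
∂h/∂x = [(+0.01)·(-260) − (-0.02)·(-290)] / 5850 = -0.001436
∂h/∂y = [50·(-0.02) − 65·(+0.01)] / 5850 = -0.0002821
|∇h| = √(-0.001436² + -0.0002821²) = 0.001463
Seepage velocity v = K·i/n = 0.97 × 0.001463 / 0.25 = 0.005676 m/day.
t = 100 / 0.005676 = 1.762e+04 days = 48.2 years.

48 years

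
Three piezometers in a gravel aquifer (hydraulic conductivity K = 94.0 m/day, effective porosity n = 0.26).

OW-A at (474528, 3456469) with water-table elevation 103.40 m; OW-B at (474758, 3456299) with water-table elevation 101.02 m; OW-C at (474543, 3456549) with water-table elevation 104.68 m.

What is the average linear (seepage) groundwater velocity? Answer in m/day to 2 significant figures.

5.7 m/day

Differences from OW-A: to OW-B (Δx, Δy, Δh) = (230, -170, -2.38); to OW-C = (15, 80, +1.28).
Solve a·Δx + b·Δy = Δh: det = 230·80 − 15·(-170) = 20950.
∂h/∂x = [(-2.38)·80 − (+1.28)·(-170)] / 20950 = +0.001298
∂h/∂y = [230·(+1.28) − 15·(-2.38)] / 20950 = +0.01576
|∇h| = √(0.001298² + 0.01576²) = 0.01581
Seepage velocity v = K·i/n = 94.0 × 0.01581 / 0.26 = 5.716 m/day.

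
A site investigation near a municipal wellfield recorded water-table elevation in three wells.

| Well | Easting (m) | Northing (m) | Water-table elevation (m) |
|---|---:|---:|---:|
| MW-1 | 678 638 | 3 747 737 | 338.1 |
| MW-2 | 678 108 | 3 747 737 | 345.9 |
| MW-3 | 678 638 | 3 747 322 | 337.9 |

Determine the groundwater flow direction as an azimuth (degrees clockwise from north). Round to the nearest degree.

092°

∂h/∂x = (345.9 − 338.1) / (678108 − 678638) = -0.01472
∂h/∂y = (337.9 − 338.1) / (3747322 − 3747737) = +0.0004819
Flow direction (−∇h) has components (+0.01472 E, -0.0004819 N).
Azimuth = atan2(E, N) = atan2(+0.01472, -0.0004819) = 91.9° ≈ 092°.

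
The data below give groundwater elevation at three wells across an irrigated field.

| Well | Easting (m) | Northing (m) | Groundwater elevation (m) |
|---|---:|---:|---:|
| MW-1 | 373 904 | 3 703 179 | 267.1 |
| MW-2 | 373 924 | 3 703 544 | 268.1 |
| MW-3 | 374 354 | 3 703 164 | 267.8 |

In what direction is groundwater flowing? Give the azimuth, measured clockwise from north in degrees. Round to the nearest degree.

With h = a·x + b·y + c and MW-1 as origin, the differences give:
  20·a + 365·b = +1.0
  450·a + (-15)·b = +0.7
Eliminate b (×(-15) and ×365, subtract): -164550·a = -270.50 → a = ∂h/∂x = +0.001644
Back-substitute: b = ∂h/∂y = +0.002650.
Flow direction (−∇h) has components (-0.001644 E, -0.002650 N).
Azimuth = atan2(E, N) = atan2(-0.001644, -0.002650) = 211.8° ≈ 212°.

212°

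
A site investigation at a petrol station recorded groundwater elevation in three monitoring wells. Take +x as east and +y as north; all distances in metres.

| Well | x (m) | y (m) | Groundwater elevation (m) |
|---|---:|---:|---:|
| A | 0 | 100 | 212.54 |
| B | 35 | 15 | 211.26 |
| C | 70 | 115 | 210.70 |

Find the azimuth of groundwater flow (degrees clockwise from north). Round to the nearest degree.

Three-point gradient (reference A): Δ to B = (35, -85, -1.28), Δ to C = (70, 15, -1.84).
∂h/∂x = -0.02712, ∂h/∂y = +0.003892 (det = 6475).
Flow direction (−∇h) has components (+0.02712 E, -0.003892 N).
Azimuth = atan2(E, N) = atan2(+0.02712, -0.003892) = 98.2° ≈ 098°.

098°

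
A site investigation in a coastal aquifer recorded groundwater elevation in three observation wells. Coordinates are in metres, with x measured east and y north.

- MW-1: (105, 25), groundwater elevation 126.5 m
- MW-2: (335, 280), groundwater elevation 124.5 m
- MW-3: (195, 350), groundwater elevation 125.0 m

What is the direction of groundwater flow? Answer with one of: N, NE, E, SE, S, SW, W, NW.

Taking MW-1 as reference: MW-2−MW-1 = (230, 255, -2.0); MW-3−MW-1 = (90, 325, -1.5).
Solve a·Δx + b·Δy = Δh: det = 230·325 − 90·255 = 51800.
∂h/∂x = [(-2.0)·325 − (-1.5)·255] / 51800 = -0.005164
∂h/∂y = [230·(-1.5) − 90·(-2.0)] / 51800 = -0.003185
Flow = −∇h = (+0.005164 east, +0.003185 north), which points northeast.

NE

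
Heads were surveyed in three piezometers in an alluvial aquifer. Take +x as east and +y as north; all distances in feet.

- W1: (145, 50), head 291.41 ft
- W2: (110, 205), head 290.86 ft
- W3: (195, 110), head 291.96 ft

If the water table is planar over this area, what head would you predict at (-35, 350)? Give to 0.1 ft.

289.0 ft

Taking W1 as reference: W2−W1 = (-35, 155, -0.55); W3−W1 = (50, 60, +0.55).
Determinant of the coordinate differences = (-35)·60 − 50·155 = -9850.
∂h/∂x = [(-0.55)·60 − (+0.55)·155] / -9850 = +0.01201
∂h/∂y = [(-35)·(+0.55) − 50·(-0.55)] / -9850 = -0.0008376
h(-35, 350) = 291.41 + (+0.01201)·(-180) + (-0.0008376)·(300) = 291.41 -2.161 -0.251 = 288.998 ft.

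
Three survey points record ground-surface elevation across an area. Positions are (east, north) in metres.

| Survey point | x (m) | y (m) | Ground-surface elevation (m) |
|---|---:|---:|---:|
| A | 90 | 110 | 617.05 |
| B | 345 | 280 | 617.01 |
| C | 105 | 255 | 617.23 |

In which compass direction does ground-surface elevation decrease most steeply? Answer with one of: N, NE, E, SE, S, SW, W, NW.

SE

Taking A as reference: B−A = (255, 170, -0.04); C−A = (15, 145, +0.18).
Solve a·Δx + b·Δy = Δz: det = 255·145 − 15·170 = 34425.
∂z/∂x = [(-0.04)·145 − (+0.18)·170] / 34425 = -0.001057
∂z/∂y = [255·(+0.18) − 15·(-0.04)] / 34425 = +0.001351
Steepest decrease is along −∇f = (+0.001057 E, -0.001351 N) → southeast.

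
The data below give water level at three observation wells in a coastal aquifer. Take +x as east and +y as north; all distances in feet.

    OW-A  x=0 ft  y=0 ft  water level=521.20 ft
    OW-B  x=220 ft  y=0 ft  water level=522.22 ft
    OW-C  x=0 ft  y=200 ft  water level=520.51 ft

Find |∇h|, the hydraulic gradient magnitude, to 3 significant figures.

0.00578

∂h/∂x = (522.22 − 521.20) / (220 − 0) = +0.004636
∂h/∂y = (520.51 − 521.20) / (200 − 0) = -0.003450
|∇h| = √(0.004636² + -0.003450²) = 0.005779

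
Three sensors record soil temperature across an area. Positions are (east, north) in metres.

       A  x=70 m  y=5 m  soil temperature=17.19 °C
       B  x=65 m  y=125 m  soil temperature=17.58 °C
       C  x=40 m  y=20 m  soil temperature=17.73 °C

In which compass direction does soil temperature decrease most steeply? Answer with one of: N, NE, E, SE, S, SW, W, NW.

Taking A as reference: B−A = (-5, 120, +0.39); C−A = (-30, 15, +0.54).
Solve a·Δx + b·Δy = ΔT: det = (-5)·15 − (-30)·120 = 3525.
∂T/∂x = [(+0.39)·15 − (+0.54)·120] / 3525 = -0.01672
∂T/∂y = [(-5)·(+0.54) − (-30)·(+0.39)] / 3525 = +0.002553
Steepest decrease is along −∇f = (+0.01672 E, -0.002553 N) → east.

E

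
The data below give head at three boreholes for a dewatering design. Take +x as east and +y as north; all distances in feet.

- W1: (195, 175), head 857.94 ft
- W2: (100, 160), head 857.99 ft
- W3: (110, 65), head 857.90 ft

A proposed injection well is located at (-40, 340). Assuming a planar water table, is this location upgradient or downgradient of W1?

With h = a·x + b·y + c and W1 as origin, the differences give:
  (-95)·a + (-15)·b = +0.05
  (-85)·a + (-110)·b = -0.04
Eliminate b (×(-110) and ×(-15), subtract): 9175·a = -6.100 → a = ∂h/∂x = -0.0006649
Back-substitute: b = ∂h/∂y = +0.0008774.
Head at (-40, 340) = 857.94 + (-0.0006649)·(-235) + (+0.0008774)·(165) = 858.24 ft.
That is higher than the 857.94 ft at W1, so the point is upgradient.

upgradient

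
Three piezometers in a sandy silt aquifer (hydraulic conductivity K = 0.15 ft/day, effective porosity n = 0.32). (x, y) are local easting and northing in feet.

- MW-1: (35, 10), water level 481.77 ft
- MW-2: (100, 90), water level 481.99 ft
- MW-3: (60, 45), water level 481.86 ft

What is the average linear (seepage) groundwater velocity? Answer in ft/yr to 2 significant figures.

0.38 ft/yr

Taking MW-1 as reference: MW-2−MW-1 = (65, 80, +0.22); MW-3−MW-1 = (25, 35, +0.09).
Determinant of the coordinate differences = 65·35 − 25·80 = 275.
∂h/∂x = [(+0.22)·35 − (+0.09)·80] / 275 = +0.001818
∂h/∂y = [65·(+0.09) − 25·(+0.22)] / 275 = +0.001273
|∇h| = √(0.001818² + 0.001273²) = 0.002219
Seepage velocity v = K·i/n = 0.15 × 0.002219 / 0.32 = 0.00104 ft/day = 0.3799 ft/yr.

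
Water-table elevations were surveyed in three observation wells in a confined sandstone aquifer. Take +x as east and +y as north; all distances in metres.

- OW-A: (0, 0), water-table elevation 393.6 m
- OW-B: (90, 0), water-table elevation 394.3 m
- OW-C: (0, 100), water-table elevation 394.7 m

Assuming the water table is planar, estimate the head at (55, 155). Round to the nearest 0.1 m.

∂h/∂x = (394.3 − 393.6) / (90 − 0) = +0.007778
∂h/∂y = (394.7 − 393.6) / (100 − 0) = +0.01100
h(55, 155) = 393.6 + (+0.007778)·(55) + (+0.01100)·(155) = 393.6 +0.428 +1.705 = 395.733 m.

395.7 m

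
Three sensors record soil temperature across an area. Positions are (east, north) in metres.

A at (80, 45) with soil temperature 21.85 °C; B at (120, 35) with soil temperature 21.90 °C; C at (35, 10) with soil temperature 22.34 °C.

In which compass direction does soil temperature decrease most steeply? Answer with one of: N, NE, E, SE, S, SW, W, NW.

Taking A as reference: B−A = (40, -10, +0.05); C−A = (-45, -35, +0.49).
Solve a·Δx + b·Δy = ΔT: det = 40·(-35) − (-45)·(-10) = -1850.
∂T/∂x = [(+0.05)·(-35) − (+0.49)·(-10)] / -1850 = -0.001703
∂T/∂y = [40·(+0.49) − (-45)·(+0.05)] / -1850 = -0.01181
Steepest decrease is along −∇f = (+0.001703 E, +0.01181 N) → north.

N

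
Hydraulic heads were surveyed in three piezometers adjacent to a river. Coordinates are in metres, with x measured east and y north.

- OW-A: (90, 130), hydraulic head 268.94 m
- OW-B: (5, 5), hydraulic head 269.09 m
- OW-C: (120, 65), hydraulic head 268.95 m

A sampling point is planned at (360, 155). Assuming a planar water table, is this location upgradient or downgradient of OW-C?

downgradient

With h = a·x + b·y + c and OW-A as origin, the differences give:
  (-85)·a + (-125)·b = +0.15
  30·a + (-65)·b = +0.01
Eliminate b (×(-65) and ×(-125), subtract): 9275·a = -8.500 → a = ∂h/∂x = -0.0009164
Back-substitute: b = ∂h/∂y = -0.0005768.
Head at (360, 155) = 268.94 + (-0.0009164)·(270) + (-0.0005768)·(25) = 268.68 m.
That is lower than the 268.95 m at OW-C, so the point is downgradient.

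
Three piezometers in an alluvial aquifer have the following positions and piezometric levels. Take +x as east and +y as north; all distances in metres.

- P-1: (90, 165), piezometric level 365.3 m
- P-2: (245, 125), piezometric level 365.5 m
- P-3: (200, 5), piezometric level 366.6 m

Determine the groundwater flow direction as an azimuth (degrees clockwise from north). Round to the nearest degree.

006°

Taking P-1 as reference: P-2−P-1 = (155, -40, +0.2); P-3−P-1 = (110, -160, +1.3).
Determinant of the coordinate differences = 155·(-160) − 110·(-40) = -20400.
∂h/∂x = [(+0.2)·(-160) − (+1.3)·(-40)] / -20400 = -0.0009804
∂h/∂y = [155·(+1.3) − 110·(+0.2)] / -20400 = -0.008799
Flow direction (−∇h) has components (+0.0009804 E, +0.008799 N).
Azimuth = atan2(E, N) = atan2(+0.0009804, +0.008799) = 6.4° ≈ 006°.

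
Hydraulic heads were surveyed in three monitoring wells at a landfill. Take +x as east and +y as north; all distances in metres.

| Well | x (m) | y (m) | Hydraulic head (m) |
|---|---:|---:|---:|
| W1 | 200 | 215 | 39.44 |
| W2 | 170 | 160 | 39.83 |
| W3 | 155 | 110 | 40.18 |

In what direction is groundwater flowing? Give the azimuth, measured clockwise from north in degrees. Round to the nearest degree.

Three-point gradient (reference W1): Δ to W2 = (-30, -55, +0.39), Δ to W3 = (-45, -105, +0.74).
∂h/∂x = -0.0003704, ∂h/∂y = -0.006889 (det = 675).
Flow direction (−∇h) has components (+0.0003704 E, +0.006889 N).
Azimuth = atan2(E, N) = atan2(+0.0003704, +0.006889) = 3.1° ≈ 003°.

003°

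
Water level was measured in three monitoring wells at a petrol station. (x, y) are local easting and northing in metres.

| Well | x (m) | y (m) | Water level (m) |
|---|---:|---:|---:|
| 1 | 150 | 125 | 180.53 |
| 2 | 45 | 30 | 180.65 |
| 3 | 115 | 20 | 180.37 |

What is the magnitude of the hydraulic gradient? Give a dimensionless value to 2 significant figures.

0.0045

Differences from 1: to 2 (Δx, Δy, Δh) = (-105, -95, +0.12); to 3 = (-35, -105, -0.16).
Solve a·Δx + b·Δy = Δh: det = (-105)·(-105) − (-35)·(-95) = 7700.
∂h/∂x = [(+0.12)·(-105) − (-0.16)·(-95)] / 7700 = -0.003610
∂h/∂y = [(-105)·(-0.16) − (-35)·(+0.12)] / 7700 = +0.002727
|∇h| = √(-0.003610² + 0.002727²) = 0.004524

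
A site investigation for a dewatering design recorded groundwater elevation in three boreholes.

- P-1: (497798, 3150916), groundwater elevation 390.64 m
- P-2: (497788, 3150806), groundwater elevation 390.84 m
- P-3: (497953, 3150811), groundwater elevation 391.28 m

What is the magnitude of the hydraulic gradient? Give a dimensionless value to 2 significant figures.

0.0034

Taking P-1 as reference: P-2−P-1 = (-10, -110, +0.20); P-3−P-1 = (155, -105, +0.64).
Determinant of the coordinate differences = (-10)·(-105) − 155·(-110) = 18100.
∂h/∂x = [(+0.20)·(-105) − (+0.64)·(-110)] / 18100 = +0.002729
∂h/∂y = [(-10)·(+0.64) − 155·(+0.20)] / 18100 = -0.002066
|∇h| = √(0.002729² + -0.002066²) = 0.003423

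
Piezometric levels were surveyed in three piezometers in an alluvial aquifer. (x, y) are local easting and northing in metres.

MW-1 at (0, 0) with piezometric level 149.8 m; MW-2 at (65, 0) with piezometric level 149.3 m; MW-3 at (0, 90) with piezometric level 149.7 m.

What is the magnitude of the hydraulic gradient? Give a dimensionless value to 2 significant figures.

0.0078

∂h/∂x = (149.3 − 149.8) / (65 − 0) = -0.007692
∂h/∂y = (149.7 − 149.8) / (90 − 0) = -0.001111
|∇h| = √(-0.007692² + -0.001111²) = 0.007772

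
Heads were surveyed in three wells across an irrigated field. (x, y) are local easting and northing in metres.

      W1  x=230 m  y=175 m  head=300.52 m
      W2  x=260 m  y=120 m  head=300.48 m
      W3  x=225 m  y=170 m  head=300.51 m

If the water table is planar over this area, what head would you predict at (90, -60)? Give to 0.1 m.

300.1 m

Differences from W1: to W2 (Δx, Δy, Δh) = (30, -55, -0.04); to W3 = (-5, -5, -0.01).
Solve a·Δx + b·Δy = Δh: det = 30·(-5) − (-5)·(-55) = -425.
∂h/∂x = [(-0.04)·(-5) − (-0.01)·(-55)] / -425 = +0.0008235
∂h/∂y = [30·(-0.01) − (-5)·(-0.04)] / -425 = +0.001176
h(90, -60) = 300.52 + (+0.0008235)·(-140) + (+0.001176)·(-235) = 300.52 -0.115 -0.276 = 300.128 m.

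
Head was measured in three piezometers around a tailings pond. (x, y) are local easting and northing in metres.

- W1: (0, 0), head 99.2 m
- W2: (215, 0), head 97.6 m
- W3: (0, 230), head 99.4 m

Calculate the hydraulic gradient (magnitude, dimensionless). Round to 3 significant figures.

∂h/∂x = (97.6 − 99.2) / (215 − 0) = -0.007442
∂h/∂y = (99.4 − 99.2) / (230 − 0) = +0.0008696
|∇h| = √(-0.007442² + 0.0008696²) = 0.007493

0.00749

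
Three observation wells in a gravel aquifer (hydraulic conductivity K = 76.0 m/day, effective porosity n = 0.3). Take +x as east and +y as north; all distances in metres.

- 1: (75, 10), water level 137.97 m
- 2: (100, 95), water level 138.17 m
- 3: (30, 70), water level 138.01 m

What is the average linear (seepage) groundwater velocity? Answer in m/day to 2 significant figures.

Three-point gradient (reference 1): Δ to 2 = (25, 85, +0.20), Δ to 3 = (-45, 60, +0.04).
∂h/∂x = +0.001615, ∂h/∂y = +0.001878 (det = 5325).
|∇h| = √(0.001615² + 0.001878²) = 0.002477
Seepage velocity v = K·i/n = 76.0 × 0.002477 / 0.3 = 0.6275 m/day.

0.63 m/day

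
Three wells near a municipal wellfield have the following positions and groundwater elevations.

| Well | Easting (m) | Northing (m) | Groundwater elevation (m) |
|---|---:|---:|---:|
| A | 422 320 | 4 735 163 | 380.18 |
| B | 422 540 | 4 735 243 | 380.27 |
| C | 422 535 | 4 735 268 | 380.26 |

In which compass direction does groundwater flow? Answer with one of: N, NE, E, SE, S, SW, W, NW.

NW

Differences from A: to B (Δx, Δy, Δh) = (220, 80, +0.09); to C = (215, 105, +0.08).
Determinant of the coordinate differences = 220·105 − 215·80 = 5900.
∂h/∂x = [(+0.09)·105 − (+0.08)·80] / 5900 = +0.0005169
∂h/∂y = [220·(+0.08) − 215·(+0.09)] / 5900 = -0.0002966
Flow = −∇h = (-0.0005169 east, +0.0002966 north), which points northwest.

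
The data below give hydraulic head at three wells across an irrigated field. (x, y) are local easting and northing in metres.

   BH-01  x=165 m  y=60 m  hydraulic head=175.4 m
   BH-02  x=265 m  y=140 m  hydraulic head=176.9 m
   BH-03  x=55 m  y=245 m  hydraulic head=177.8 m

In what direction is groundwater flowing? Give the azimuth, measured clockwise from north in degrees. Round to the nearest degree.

Taking BH-01 as reference: BH-02−BH-01 = (100, 80, +1.5); BH-03−BH-01 = (-110, 185, +2.4).
Solve a·Δx + b·Δy = Δh: det = 100·185 − (-110)·80 = 27300.
∂h/∂x = [(+1.5)·185 − (+2.4)·80] / 27300 = +0.003132
∂h/∂y = [100·(+2.4) − (-110)·(+1.5)] / 27300 = +0.01484
Flow direction (−∇h) has components (-0.003132 E, -0.01484 N).
Azimuth = atan2(E, N) = atan2(-0.003132, -0.01484) = 191.9° ≈ 192°.

192°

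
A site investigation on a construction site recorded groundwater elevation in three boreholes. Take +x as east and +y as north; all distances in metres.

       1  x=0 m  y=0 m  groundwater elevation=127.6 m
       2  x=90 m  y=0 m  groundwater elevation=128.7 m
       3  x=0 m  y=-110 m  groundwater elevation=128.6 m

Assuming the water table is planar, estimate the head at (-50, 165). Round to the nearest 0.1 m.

∂h/∂x = (128.7 − 127.6) / (90 − 0) = +0.01222
∂h/∂y = (128.6 − 127.6) / (-110 − 0) = -0.009091
h(-50, 165) = 127.6 + (+0.01222)·(-50) + (-0.009091)·(165) = 127.6 -0.611 -1.500 = 125.489 m.

125.5 m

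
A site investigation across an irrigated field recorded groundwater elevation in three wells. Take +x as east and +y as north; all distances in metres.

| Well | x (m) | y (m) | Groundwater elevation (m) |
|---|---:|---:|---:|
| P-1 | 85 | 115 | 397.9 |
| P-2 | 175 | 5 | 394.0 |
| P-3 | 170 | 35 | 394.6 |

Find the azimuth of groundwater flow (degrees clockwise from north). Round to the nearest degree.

With h = a·x + b·y + c and P-1 as origin, the differences give:
  90·a + (-110)·b = -3.9
  85·a + (-80)·b = -3.3
Eliminate b (×(-80) and ×(-110), subtract): 2150·a = -51.00 → a = ∂h/∂x = -0.02372
Back-substitute: b = ∂h/∂y = +0.01605.
Flow direction (−∇h) has components (+0.02372 E, -0.01605 N).
Azimuth = atan2(E, N) = atan2(+0.02372, -0.01605) = 124.1° ≈ 124°.

124°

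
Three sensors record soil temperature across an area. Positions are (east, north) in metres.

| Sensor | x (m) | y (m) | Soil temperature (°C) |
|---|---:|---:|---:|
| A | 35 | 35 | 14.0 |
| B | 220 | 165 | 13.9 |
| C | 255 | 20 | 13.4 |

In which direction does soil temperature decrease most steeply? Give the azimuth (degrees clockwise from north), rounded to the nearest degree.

Taking A as reference: B−A = (185, 130, -0.1); C−A = (220, -15, -0.6).
Determinant of the coordinate differences = 185·(-15) − 220·130 = -31375.
∂T/∂x = [(-0.1)·(-15) − (-0.6)·130] / -31375 = -0.002534
∂T/∂y = [185·(-0.6) − 220·(-0.1)] / -31375 = +0.002837
Steepest decrease is along −∇f: components (+0.002534 E, -0.002837 N).
Azimuth = atan2(+0.002534, -0.002837) = 138.2° ≈ 138°.

138°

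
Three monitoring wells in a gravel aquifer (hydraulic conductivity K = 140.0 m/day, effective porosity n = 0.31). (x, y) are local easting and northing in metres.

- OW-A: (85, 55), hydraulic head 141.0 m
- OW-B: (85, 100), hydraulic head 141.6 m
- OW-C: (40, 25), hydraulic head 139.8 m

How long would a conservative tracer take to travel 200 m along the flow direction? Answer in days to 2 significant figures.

20 days

Taking OW-A as reference: OW-B−OW-A = (0, 45, +0.6); OW-C−OW-A = (-45, -30, -1.2).
Solve a·Δx + b·Δy = Δh: det = 0·(-30) − (-45)·45 = 2025.
∂h/∂x = [(+0.6)·(-30) − (-1.2)·45] / 2025 = +0.01778
∂h/∂y = [0·(-1.2) − (-45)·(+0.6)] / 2025 = +0.01333
|∇h| = √(0.01778² + 0.01333²) = 0.02222
Seepage velocity v = K·i/n = 140.0 × 0.02222 / 0.31 = 10.03 m/day.
t = 200 / 10.03 = 19.94 days.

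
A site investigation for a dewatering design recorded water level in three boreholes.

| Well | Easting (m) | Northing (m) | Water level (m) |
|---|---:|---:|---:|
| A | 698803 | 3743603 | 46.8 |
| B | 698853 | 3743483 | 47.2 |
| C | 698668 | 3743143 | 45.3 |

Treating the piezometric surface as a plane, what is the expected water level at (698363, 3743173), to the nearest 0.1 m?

With h = a·x + b·y + c and A as origin, the differences give:
  50·a + (-120)·b = +0.4
  (-135)·a + (-460)·b = -1.5
Eliminate b (×(-460) and ×(-120), subtract): -39200·a = -364.00 → a = ∂h/∂x = +0.009286
Back-substitute: b = ∂h/∂y = +0.0005357.
h(698363, 3743173) = 46.8 + (+0.009286)·(-440) + (+0.0005357)·(-430) = 46.8 -4.086 -0.230 = 42.484 m.

42.5 m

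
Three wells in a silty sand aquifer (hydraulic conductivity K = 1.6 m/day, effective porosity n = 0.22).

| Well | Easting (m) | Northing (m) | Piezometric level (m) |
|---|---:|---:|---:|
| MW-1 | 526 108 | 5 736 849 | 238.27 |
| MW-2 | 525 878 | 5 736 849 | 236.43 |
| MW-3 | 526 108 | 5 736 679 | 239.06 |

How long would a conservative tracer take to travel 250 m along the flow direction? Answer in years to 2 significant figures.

10 years

∂h/∂x = (236.43 − 238.27) / (525878 − 526108) = +0.008000
∂h/∂y = (239.06 − 238.27) / (5736679 − 5736849) = -0.004647
|∇h| = √(0.008000² + -0.004647²) = 0.009252
Seepage velocity v = K·i/n = 1.6 × 0.009252 / 0.22 = 0.06729 m/day.
t = 250 / 0.06729 = 3715 days = 10.2 years.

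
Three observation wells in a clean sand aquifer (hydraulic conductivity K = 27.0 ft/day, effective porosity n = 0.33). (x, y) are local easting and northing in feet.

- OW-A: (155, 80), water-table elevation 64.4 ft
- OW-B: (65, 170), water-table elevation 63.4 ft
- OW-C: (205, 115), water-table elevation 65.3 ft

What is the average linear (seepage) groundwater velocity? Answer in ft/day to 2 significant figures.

1.3 ft/day

Taking OW-A as reference: OW-B−OW-A = (-90, 90, -1.0); OW-C−OW-A = (50, 35, +0.9).
Determinant of the coordinate differences = (-90)·35 − 50·90 = -7650.
∂h/∂x = [(-1.0)·35 − (+0.9)·90] / -7650 = +0.01516
∂h/∂y = [(-90)·(+0.9) − 50·(-1.0)] / -7650 = +0.004052
|∇h| = √(0.01516² + 0.004052²) = 0.01569
Seepage velocity v = K·i/n = 27.0 × 0.01569 / 0.33 = 1.284 ft/day.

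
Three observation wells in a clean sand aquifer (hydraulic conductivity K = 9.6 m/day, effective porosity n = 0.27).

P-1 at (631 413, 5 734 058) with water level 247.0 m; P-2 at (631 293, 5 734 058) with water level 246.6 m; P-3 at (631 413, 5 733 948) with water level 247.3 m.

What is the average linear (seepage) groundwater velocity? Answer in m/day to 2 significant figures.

∂h/∂x = (246.6 − 247.0) / (631293 − 631413) = +0.003333
∂h/∂y = (247.3 − 247.0) / (5733948 − 5734058) = -0.002727
|∇h| = √(0.003333² + -0.002727²) = 0.004306
Seepage velocity v = K·i/n = 9.6 × 0.004306 / 0.27 = 0.1531 m/day.

0.15 m/day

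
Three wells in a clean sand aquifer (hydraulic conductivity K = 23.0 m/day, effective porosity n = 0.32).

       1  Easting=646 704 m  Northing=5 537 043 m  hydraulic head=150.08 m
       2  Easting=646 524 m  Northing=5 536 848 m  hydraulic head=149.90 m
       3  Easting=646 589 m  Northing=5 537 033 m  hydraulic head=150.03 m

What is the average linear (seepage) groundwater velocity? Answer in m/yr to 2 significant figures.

18 m/yr

With h = a·x + b·y + c and 1 as origin, the differences give:
  (-180)·a + (-195)·b = -0.18
  (-115)·a + (-10)·b = -0.05
Eliminate b (×(-10) and ×(-195), subtract): -20625·a = -7.950 → a = ∂h/∂x = +0.0003855
Back-substitute: b = ∂h/∂y = +0.0005673.
|∇h| = √(0.0003855² + 0.0005673²) = 0.0006859
Seepage velocity v = K·i/n = 23.0 × 0.0006859 / 0.32 = 0.0493 m/day = 18.01 m/yr.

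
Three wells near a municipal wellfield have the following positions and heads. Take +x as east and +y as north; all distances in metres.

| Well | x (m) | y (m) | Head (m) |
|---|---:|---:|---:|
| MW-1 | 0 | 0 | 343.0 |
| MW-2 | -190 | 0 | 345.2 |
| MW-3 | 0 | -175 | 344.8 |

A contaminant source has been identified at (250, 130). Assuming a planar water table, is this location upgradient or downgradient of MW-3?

downgradient

∂h/∂x = (345.2 − 343.0) / (-190 − 0) = -0.01158
∂h/∂y = (344.8 − 343.0) / (-175 − 0) = -0.01029
Head at (250, 130) = 343.0 + (-0.01158)·(250) + (-0.01029)·(130) = 338.77 m.
That is lower than the 344.8 m at MW-3, so the point is downgradient.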